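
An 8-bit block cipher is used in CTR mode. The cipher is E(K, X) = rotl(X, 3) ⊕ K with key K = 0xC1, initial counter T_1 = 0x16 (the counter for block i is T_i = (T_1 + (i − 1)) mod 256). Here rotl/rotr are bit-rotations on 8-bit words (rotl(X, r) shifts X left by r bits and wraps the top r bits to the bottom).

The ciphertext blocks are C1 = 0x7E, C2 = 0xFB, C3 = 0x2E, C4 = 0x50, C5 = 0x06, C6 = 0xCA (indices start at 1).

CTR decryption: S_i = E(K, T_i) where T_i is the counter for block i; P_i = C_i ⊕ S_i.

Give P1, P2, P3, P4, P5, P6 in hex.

P1: T = 0x16, S = E(K, T) = 0x71; 0x7E ⊕ 0x71 = 0x0F.
P2: T = 0x17, S = E(K, T) = 0x79; 0xFB ⊕ 0x79 = 0x82.
P3: T = 0x18, S = E(K, T) = 0x01; 0x2E ⊕ 0x01 = 0x2F.
P4: T = 0x19, S = E(K, T) = 0x09; 0x50 ⊕ 0x09 = 0x59.
P5: T = 0x1A, S = E(K, T) = 0x11; 0x06 ⊕ 0x11 = 0x17.
P6: T = 0x1B, S = E(K, T) = 0x19; 0xCA ⊕ 0x19 = 0xD3.

P1 = 0x0F, P2 = 0x82, P3 = 0x2F, P4 = 0x59, P5 = 0x17, P6 = 0xD3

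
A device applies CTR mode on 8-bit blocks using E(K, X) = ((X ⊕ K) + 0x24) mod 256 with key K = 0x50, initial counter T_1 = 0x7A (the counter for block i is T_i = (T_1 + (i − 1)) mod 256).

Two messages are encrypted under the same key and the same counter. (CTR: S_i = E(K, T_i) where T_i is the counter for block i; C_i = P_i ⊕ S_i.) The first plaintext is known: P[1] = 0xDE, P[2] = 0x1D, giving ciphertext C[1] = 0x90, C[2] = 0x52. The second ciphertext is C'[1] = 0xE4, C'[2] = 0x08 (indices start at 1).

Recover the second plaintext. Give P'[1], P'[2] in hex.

In CTR with a reused counter, both messages share the same keystream S_i, so C_i ⊕ C'_i = P_i ⊕ P'_i and thus P'_i = P_i ⊕ C_i ⊕ C'_i.
P'[1]: 0xDE ⊕ 0x90 ⊕ 0xE4 = 0xAA.
P'[2]: 0x1D ⊕ 0x52 ⊕ 0x08 = 0x47.

P'[1] = 0xAA, P'[2] = 0x47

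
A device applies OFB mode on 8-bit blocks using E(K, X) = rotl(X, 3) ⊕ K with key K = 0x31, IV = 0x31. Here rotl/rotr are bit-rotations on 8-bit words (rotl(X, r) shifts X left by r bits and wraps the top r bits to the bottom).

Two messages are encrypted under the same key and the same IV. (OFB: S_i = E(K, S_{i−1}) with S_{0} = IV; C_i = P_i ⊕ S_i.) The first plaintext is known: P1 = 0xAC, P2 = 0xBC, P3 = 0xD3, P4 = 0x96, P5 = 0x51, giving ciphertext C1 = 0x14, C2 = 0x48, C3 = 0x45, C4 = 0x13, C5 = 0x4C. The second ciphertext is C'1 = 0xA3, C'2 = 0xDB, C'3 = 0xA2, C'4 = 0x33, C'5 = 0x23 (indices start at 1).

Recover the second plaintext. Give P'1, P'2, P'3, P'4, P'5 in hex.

In OFB with a reused IV, both messages share the same keystream S_i, so C_i ⊕ C'_i = P_i ⊕ P'_i and thus P'_i = P_i ⊕ C_i ⊕ C'_i.
P'1: 0xAC ⊕ 0x14 ⊕ 0xA3 = 0x1B.
P'2: 0xBC ⊕ 0x48 ⊕ 0xDB = 0x2F.
P'3: 0xD3 ⊕ 0x45 ⊕ 0xA2 = 0x34.
P'4: 0x96 ⊕ 0x13 ⊕ 0x33 = 0xB6.
P'5: 0x51 ⊕ 0x4C ⊕ 0x23 = 0x3E.

P'1 = 0x1B, P'2 = 0x2F, P'3 = 0x34, P'4 = 0xB6, P'5 = 0x3E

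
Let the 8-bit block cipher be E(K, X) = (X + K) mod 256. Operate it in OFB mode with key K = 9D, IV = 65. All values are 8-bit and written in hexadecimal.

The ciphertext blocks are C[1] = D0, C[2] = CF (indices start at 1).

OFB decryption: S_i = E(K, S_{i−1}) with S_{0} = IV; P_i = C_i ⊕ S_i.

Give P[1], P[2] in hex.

P[1]: S = E(K, 65) = 02; D0 ⊕ 02 = D2.
P[2]: S = E(K, 02) = 9F; CF ⊕ 9F = 50.

P[1] = D2, P[2] = 50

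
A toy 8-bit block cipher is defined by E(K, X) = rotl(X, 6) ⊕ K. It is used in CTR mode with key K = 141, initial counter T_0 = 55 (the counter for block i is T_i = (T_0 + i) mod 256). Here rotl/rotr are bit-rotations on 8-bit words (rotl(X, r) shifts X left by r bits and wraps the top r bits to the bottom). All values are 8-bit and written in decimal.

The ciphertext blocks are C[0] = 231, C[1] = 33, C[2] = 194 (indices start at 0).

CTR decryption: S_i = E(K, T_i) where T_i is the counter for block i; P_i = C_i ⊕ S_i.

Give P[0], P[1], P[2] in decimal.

P[0] = 167, P[1] = 162, P[2] = 1

P[0]: T = 55, S = E(K, T) = 64; 231 ⊕ 64 = 167.
P[1]: T = 56, S = E(K, T) = 131; 33 ⊕ 131 = 162.
P[2]: T = 57, S = E(K, T) = 195; 194 ⊕ 195 = 1.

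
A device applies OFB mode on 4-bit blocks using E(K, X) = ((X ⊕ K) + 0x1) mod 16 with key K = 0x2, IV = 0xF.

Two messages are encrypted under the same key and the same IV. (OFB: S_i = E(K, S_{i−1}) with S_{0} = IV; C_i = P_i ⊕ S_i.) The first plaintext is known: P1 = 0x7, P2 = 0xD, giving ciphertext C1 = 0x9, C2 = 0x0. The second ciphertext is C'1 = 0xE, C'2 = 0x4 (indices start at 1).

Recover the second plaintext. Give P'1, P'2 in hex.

P'1 = 0x0, P'2 = 0x9

In OFB with a reused IV, both messages share the same keystream S_i, so C_i ⊕ C'_i = P_i ⊕ P'_i and thus P'_i = P_i ⊕ C_i ⊕ C'_i.
P'1: 0x7 ⊕ 0x9 ⊕ 0xE = 0x0.
P'2: 0xD ⊕ 0x0 ⊕ 0x4 = 0x9.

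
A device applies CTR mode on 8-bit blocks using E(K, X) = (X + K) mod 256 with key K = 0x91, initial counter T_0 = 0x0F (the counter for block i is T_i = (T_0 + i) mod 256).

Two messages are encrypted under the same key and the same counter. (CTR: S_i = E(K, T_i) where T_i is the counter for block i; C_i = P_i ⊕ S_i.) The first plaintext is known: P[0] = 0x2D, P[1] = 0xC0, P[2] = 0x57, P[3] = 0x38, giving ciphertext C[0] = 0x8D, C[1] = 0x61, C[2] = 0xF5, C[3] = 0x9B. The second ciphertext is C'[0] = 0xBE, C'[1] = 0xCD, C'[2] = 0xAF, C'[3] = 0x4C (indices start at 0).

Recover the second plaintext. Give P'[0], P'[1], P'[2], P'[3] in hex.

P'[0] = 0x1E, P'[1] = 0x6C, P'[2] = 0x0D, P'[3] = 0xEF

In CTR with a reused counter, both messages share the same keystream S_i, so C_i ⊕ C'_i = P_i ⊕ P'_i and thus P'_i = P_i ⊕ C_i ⊕ C'_i.
P'[0]: 0x2D ⊕ 0x8D ⊕ 0xBE = 0x1E.
P'[1]: 0xC0 ⊕ 0x61 ⊕ 0xCD = 0x6C.
P'[2]: 0x57 ⊕ 0xF5 ⊕ 0xAF = 0x0D.
P'[3]: 0x38 ⊕ 0x9B ⊕ 0x4C = 0xEF.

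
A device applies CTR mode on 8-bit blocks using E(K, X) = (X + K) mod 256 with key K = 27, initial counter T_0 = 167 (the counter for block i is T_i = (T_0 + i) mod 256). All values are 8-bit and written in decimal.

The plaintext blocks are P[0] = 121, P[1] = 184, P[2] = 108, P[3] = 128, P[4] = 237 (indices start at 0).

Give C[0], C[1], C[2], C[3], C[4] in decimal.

CTR encryption: S_i = E(K, T_i) where T_i is the counter for block i; C_i = P_i ⊕ S_i.
C[0]: T = 167, S = E(K, T) = 194; 121 ⊕ 194 = 187.
C[1]: T = 168, S = E(K, T) = 195; 184 ⊕ 195 = 123.
C[2]: T = 169, S = E(K, T) = 196; 108 ⊕ 196 = 168.
C[3]: T = 170, S = E(K, T) = 197; 128 ⊕ 197 = 69.
C[4]: T = 171, S = E(K, T) = 198; 237 ⊕ 198 = 43.

C[0] = 187, C[1] = 123, C[2] = 168, C[3] = 69, C[4] = 43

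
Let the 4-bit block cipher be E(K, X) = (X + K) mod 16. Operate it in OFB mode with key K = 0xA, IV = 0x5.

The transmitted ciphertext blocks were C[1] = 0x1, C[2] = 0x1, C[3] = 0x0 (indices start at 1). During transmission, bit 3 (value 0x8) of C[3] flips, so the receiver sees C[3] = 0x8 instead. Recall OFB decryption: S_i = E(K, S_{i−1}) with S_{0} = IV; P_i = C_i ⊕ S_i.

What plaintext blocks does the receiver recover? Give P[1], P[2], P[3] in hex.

P[1] = 0xE, P[2] = 0x8, P[3] = 0xB

Only C[3] changed, to 0x8. In OFB, a change in C_i flips the same bit in P_i only; the keystream is unaffected. Decrypting the received ciphertext:
P[1]: S = E(K, 0x5) = 0xF; 0x1 ⊕ 0xF = 0xE.
P[2]: S = E(K, 0xF) = 0x9; 0x1 ⊕ 0x9 = 0x8.
P[3]: S = E(K, 0x9) = 0x3; 0x8 ⊕ 0x3 = 0xB.
Blocks that differ from the original plaintext: P[3].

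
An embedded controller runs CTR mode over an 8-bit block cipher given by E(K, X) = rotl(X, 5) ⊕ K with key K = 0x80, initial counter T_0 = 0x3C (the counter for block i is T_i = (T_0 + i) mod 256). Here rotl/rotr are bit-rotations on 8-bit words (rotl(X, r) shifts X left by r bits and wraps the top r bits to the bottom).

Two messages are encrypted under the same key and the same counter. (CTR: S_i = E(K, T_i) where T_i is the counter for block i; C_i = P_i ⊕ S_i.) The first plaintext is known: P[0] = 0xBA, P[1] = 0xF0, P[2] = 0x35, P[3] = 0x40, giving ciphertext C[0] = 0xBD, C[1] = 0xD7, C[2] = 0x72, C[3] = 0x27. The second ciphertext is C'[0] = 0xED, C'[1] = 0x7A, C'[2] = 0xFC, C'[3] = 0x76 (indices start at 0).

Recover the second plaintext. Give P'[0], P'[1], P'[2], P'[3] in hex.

P'[0] = 0xEA, P'[1] = 0x5D, P'[2] = 0xBB, P'[3] = 0x11

In CTR with a reused counter, both messages share the same keystream S_i, so C_i ⊕ C'_i = P_i ⊕ P'_i and thus P'_i = P_i ⊕ C_i ⊕ C'_i.
P'[0]: 0xBA ⊕ 0xBD ⊕ 0xED = 0xEA.
P'[1]: 0xF0 ⊕ 0xD7 ⊕ 0x7A = 0x5D.
P'[2]: 0x35 ⊕ 0x72 ⊕ 0xFC = 0xBB.
P'[3]: 0x40 ⊕ 0x27 ⊕ 0x76 = 0x11.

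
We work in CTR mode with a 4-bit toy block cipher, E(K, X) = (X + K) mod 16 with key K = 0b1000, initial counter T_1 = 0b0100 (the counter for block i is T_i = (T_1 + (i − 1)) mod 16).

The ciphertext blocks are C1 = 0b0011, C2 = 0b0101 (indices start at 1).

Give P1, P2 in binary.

CTR decryption: S_i = E(K, T_i) where T_i is the counter for block i; P_i = C_i ⊕ S_i.
P1: T = 0b0100, S = E(K, T) = 0b1100; 0b0011 ⊕ 0b1100 = 0b1111.
P2: T = 0b0101, S = E(K, T) = 0b1101; 0b0101 ⊕ 0b1101 = 0b1000.

P1 = 0b1111, P2 = 0b1000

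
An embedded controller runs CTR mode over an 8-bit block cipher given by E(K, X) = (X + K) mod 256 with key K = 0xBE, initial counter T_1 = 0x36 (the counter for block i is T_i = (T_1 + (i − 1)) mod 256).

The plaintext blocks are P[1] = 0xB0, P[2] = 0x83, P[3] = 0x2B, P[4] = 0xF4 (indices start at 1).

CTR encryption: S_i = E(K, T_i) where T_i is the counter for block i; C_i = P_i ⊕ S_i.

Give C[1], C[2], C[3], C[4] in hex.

C[1] = 0x44, C[2] = 0x76, C[3] = 0xDD, C[4] = 0x03

C[1]: T = 0x36, S = E(K, T) = 0xF4; 0xB0 ⊕ 0xF4 = 0x44.
C[2]: T = 0x37, S = E(K, T) = 0xF5; 0x83 ⊕ 0xF5 = 0x76.
C[3]: T = 0x38, S = E(K, T) = 0xF6; 0x2B ⊕ 0xF6 = 0xDD.
C[4]: T = 0x39, S = E(K, T) = 0xF7; 0xF4 ⊕ 0xF7 = 0x03.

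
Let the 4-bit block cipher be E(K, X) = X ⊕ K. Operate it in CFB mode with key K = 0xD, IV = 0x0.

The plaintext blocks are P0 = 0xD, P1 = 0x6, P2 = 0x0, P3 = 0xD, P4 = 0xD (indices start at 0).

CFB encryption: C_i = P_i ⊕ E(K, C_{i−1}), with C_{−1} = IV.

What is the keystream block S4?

C0: E(K, 0x0) = 0xD; 0xD ⊕ 0xD = 0x0.
C1: E(K, 0x0) = 0xD; 0x6 ⊕ 0xD = 0xB.
C2: E(K, 0xB) = 0x6; 0x0 ⊕ 0x6 = 0x6.
C3: E(K, 0x6) = 0xB; 0xD ⊕ 0xB = 0x6.
C4: E(K, 0x6) = 0xB; 0xD ⊕ 0xB = 0x6.
So S4 = 0xB.

0xB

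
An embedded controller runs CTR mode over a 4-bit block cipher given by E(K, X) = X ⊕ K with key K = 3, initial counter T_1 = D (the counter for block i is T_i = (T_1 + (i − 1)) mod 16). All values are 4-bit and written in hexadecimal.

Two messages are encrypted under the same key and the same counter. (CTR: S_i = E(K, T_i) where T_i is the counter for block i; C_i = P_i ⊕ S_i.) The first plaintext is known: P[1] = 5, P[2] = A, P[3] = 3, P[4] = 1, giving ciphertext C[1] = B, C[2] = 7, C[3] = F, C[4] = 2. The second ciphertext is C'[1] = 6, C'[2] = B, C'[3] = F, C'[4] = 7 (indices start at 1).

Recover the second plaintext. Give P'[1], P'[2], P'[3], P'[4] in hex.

In CTR with a reused counter, both messages share the same keystream S_i, so C_i ⊕ C'_i = P_i ⊕ P'_i and thus P'_i = P_i ⊕ C_i ⊕ C'_i.
P'[1]: 5 ⊕ B ⊕ 6 = 8.
P'[2]: A ⊕ 7 ⊕ B = 6.
P'[3]: 3 ⊕ F ⊕ F = 3.
P'[4]: 1 ⊕ 2 ⊕ 7 = 4.

P'[1] = 8, P'[2] = 6, P'[3] = 3, P'[4] = 4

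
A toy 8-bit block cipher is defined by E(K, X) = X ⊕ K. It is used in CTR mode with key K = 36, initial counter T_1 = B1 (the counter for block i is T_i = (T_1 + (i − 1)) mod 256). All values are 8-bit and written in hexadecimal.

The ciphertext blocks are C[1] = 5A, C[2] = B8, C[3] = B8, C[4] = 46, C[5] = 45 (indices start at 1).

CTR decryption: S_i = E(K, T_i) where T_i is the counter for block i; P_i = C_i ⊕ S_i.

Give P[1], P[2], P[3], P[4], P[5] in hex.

P[1]: T = B1, S = E(K, T) = 87; 5A ⊕ 87 = DD.
P[2]: T = B2, S = E(K, T) = 84; B8 ⊕ 84 = 3C.
P[3]: T = B3, S = E(K, T) = 85; B8 ⊕ 85 = 3D.
P[4]: T = B4, S = E(K, T) = 82; 46 ⊕ 82 = C4.
P[5]: T = B5, S = E(K, T) = 83; 45 ⊕ 83 = C6.

P[1] = DD, P[2] = 3C, P[3] = 3D, P[4] = C4, P[5] = C6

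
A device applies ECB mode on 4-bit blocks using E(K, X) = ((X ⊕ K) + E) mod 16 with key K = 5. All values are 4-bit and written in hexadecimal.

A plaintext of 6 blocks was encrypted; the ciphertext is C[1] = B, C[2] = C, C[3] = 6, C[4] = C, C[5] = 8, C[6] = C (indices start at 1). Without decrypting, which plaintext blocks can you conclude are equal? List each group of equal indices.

ECB encrypts each block independently with the same key, so equal ciphertext blocks imply equal plaintext blocks.
C[2] = C[4] = C[6] = C, so P[2] = P[4] = P[6].

P[2] = P[4] = P[6]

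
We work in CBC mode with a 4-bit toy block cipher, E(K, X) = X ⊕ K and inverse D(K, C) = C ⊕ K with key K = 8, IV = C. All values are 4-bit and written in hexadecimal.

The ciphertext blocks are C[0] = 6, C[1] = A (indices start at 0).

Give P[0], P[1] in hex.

CBC decryption: P_i = D(K, C_i) ⊕ C_{i−1}, with C_{−1} = IV.
P[0]: D(K, 6) = E; E ⊕ C = 2.
P[1]: D(K, A) = 2; 2 ⊕ 6 = 4.

P[0] = 2, P[1] = 4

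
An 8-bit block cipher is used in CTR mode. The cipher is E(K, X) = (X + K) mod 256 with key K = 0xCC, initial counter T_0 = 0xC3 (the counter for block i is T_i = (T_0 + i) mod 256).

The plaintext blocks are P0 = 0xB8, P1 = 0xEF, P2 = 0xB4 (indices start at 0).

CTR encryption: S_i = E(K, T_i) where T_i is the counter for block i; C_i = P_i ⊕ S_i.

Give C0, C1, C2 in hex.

C0 = 0x37, C1 = 0x7F, C2 = 0x25

C0: T = 0xC3, S = E(K, T) = 0x8F; 0xB8 ⊕ 0x8F = 0x37.
C1: T = 0xC4, S = E(K, T) = 0x90; 0xEF ⊕ 0x90 = 0x7F.
C2: T = 0xC5, S = E(K, T) = 0x91; 0xB4 ⊕ 0x91 = 0x25.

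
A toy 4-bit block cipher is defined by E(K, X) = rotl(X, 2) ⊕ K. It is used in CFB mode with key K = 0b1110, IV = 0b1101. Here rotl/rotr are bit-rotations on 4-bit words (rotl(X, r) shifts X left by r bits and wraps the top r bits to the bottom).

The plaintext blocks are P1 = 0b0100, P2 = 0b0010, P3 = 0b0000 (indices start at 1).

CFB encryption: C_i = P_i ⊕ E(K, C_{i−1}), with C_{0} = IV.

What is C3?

C3 = 0b0000

C1: E(K, 0b1101) = 0b1001; 0b0100 ⊕ 0b1001 = 0b1101.
C2: E(K, 0b1101) = 0b1001; 0b0010 ⊕ 0b1001 = 0b1011.
C3: E(K, 0b1011) = 0b0000; 0b0000 ⊕ 0b0000 = 0b0000.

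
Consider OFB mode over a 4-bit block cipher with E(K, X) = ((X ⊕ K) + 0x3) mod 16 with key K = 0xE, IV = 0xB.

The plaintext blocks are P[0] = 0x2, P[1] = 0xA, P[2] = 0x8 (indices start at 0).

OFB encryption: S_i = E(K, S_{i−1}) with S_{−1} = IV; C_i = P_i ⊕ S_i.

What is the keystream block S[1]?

C[0]: S = E(K, 0xB) = 0x8; 0x2 ⊕ 0x8 = 0xA.
C[1]: S = E(K, 0x8) = 0x9; 0xA ⊕ 0x9 = 0x3.
So S[1] = 0x9.

0x9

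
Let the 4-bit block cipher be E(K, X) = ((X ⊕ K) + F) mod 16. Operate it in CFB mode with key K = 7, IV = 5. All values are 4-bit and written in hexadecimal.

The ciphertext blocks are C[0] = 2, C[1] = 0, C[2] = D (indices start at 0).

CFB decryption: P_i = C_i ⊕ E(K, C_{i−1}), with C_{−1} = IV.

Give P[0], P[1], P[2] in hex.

P[0] = 3, P[1] = 4, P[2] = B

P[0]: E(K, 5) = 1; 2 ⊕ 1 = 3.
P[1]: E(K, 2) = 4; 0 ⊕ 4 = 4.
P[2]: E(K, 0) = 6; D ⊕ 6 = B.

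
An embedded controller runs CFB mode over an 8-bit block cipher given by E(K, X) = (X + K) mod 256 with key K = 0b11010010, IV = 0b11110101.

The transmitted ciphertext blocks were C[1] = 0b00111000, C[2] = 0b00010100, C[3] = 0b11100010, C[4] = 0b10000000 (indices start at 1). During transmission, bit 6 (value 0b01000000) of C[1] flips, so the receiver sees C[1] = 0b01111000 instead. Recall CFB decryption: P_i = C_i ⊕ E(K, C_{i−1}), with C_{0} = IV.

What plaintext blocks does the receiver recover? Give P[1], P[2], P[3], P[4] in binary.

Only C[1] changed, to 0b01111000. In CFB, a change in C_i flips the same bit in P_i and garbles P_{i+1}. Decrypting the received ciphertext:
P[1]: E(K, 0b11110101) = 0b11000111; 0b01111000 ⊕ 0b11000111 = 0b10111111.
P[2]: E(K, 0b01111000) = 0b01001010; 0b00010100 ⊕ 0b01001010 = 0b01011110.
P[3]: E(K, 0b00010100) = 0b11100110; 0b11100010 ⊕ 0b11100110 = 0b00000100.
P[4]: E(K, 0b11100010) = 0b10110100; 0b10000000 ⊕ 0b10110100 = 0b00110100.
Blocks that differ from the original plaintext: P[1], P[2].

P[1] = 0b10111111, P[2] = 0b01011110, P[3] = 0b00000100, P[4] = 0b00110100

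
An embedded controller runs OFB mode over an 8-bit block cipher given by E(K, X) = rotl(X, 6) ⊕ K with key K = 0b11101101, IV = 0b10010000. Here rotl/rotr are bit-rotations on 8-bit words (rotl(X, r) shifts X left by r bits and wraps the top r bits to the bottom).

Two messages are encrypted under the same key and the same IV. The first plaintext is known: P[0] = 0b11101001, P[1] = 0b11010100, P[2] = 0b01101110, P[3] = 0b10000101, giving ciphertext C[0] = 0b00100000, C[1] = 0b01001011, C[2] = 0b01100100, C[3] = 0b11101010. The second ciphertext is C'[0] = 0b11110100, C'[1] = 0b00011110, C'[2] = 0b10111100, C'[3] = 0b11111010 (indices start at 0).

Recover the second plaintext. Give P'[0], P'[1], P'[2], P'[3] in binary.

In OFB with a reused IV, both messages share the same keystream S_i, so C_i ⊕ C'_i = P_i ⊕ P'_i and thus P'_i = P_i ⊕ C_i ⊕ C'_i.
P'[0]: 0b11101001 ⊕ 0b00100000 ⊕ 0b11110100 = 0b00111101.
P'[1]: 0b11010100 ⊕ 0b01001011 ⊕ 0b00011110 = 0b10000001.
P'[2]: 0b01101110 ⊕ 0b01100100 ⊕ 0b10111100 = 0b10110110.
P'[3]: 0b10000101 ⊕ 0b11101010 ⊕ 0b11111010 = 0b10010101.

P'[0] = 0b00111101, P'[1] = 0b10000001, P'[2] = 0b10110110, P'[3] = 0b10010101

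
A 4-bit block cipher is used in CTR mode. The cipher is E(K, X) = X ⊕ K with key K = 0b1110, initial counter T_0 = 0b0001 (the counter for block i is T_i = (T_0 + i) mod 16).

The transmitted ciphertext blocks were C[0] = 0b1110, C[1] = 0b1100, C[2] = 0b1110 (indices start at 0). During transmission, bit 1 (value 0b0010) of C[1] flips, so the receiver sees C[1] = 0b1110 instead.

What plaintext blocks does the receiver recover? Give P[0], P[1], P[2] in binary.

P[0] = 0b0001, P[1] = 0b0010, P[2] = 0b0011

CTR decryption: S_i = E(K, T_i) where T_i is the counter for block i; P_i = C_i ⊕ S_i.
Only C[1] changed, to 0b1110. In CTR, a change in C_i flips the same bit in P_i only; the keystream is unaffected. Decrypting the received ciphertext:
P[0]: T = 0b0001, S = E(K, T) = 0b1111; 0b1110 ⊕ 0b1111 = 0b0001.
P[1]: T = 0b0010, S = E(K, T) = 0b1100; 0b1110 ⊕ 0b1100 = 0b0010.
P[2]: T = 0b0011, S = E(K, T) = 0b1101; 0b1110 ⊕ 0b1101 = 0b0011.
Blocks that differ from the original plaintext: P[1].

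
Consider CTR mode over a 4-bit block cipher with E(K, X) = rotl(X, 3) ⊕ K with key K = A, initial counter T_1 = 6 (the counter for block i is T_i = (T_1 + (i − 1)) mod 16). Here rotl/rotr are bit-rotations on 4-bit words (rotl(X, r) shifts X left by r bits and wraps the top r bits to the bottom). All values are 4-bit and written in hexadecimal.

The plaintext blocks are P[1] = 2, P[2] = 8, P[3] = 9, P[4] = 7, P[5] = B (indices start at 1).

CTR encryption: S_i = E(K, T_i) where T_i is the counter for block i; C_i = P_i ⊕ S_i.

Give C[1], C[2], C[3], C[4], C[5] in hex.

C[1]: T = 6, S = E(K, T) = 9; 2 ⊕ 9 = B.
C[2]: T = 7, S = E(K, T) = 1; 8 ⊕ 1 = 9.
C[3]: T = 8, S = E(K, T) = E; 9 ⊕ E = 7.
C[4]: T = 9, S = E(K, T) = 6; 7 ⊕ 6 = 1.
C[5]: T = A, S = E(K, T) = F; B ⊕ F = 4.

C[1] = B, C[2] = 9, C[3] = 7, C[4] = 1, C[5] = 4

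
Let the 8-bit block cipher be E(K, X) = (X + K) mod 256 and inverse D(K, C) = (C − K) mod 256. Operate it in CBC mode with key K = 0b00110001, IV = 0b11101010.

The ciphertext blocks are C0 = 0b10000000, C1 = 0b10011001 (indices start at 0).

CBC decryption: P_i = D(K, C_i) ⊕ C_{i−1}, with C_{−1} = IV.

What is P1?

P1 = 0b11101000

P1: D(K, 0b10011001) = 0b01101000; 0b01101000 ⊕ 0b10000000 = 0b11101000.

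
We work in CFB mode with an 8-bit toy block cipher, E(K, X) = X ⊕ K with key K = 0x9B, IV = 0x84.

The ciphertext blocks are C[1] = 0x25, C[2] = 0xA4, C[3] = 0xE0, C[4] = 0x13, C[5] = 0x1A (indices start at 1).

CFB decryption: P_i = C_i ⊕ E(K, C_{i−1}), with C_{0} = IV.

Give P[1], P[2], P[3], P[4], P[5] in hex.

P[1]: E(K, 0x84) = 0x1F; 0x25 ⊕ 0x1F = 0x3A.
P[2]: E(K, 0x25) = 0xBE; 0xA4 ⊕ 0xBE = 0x1A.
P[3]: E(K, 0xA4) = 0x3F; 0xE0 ⊕ 0x3F = 0xDF.
P[4]: E(K, 0xE0) = 0x7B; 0x13 ⊕ 0x7B = 0x68.
P[5]: E(K, 0x13) = 0x88; 0x1A ⊕ 0x88 = 0x92.

P[1] = 0x3A, P[2] = 0x1A, P[3] = 0xDF, P[4] = 0x68, P[5] = 0x92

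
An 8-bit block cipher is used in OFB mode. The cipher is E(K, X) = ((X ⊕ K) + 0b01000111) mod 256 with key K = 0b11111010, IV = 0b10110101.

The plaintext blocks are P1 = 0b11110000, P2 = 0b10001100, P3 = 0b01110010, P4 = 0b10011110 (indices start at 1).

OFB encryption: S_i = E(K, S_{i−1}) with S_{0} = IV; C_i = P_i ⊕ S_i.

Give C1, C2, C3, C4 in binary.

C1 = 0b01100110, C2 = 0b00111111, C3 = 0b11100010, C4 = 0b00101111

C1: S = E(K, 0b10110101) = 0b10010110; 0b11110000 ⊕ 0b10010110 = 0b01100110.
C2: S = E(K, 0b10010110) = 0b10110011; 0b10001100 ⊕ 0b10110011 = 0b00111111.
C3: S = E(K, 0b10110011) = 0b10010000; 0b01110010 ⊕ 0b10010000 = 0b11100010.
C4: S = E(K, 0b10010000) = 0b10110001; 0b10011110 ⊕ 0b10110001 = 0b00101111.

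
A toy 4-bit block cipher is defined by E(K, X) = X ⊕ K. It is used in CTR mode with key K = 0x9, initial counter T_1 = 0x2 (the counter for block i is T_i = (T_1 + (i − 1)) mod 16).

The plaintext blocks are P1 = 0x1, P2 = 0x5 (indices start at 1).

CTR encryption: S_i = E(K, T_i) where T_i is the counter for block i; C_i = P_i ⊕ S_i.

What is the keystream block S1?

0xB

C1: T = 0x2, S = E(K, T) = 0xB; 0x1 ⊕ 0xB = 0xA.
So S1 = 0xB.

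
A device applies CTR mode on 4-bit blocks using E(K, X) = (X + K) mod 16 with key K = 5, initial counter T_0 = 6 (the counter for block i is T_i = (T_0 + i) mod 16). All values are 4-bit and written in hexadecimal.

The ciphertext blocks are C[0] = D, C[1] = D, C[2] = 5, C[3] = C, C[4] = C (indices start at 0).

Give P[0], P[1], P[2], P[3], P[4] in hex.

P[0] = 6, P[1] = 1, P[2] = 8, P[3] = 2, P[4] = 3

CTR decryption: S_i = E(K, T_i) where T_i is the counter for block i; P_i = C_i ⊕ S_i.
P[0]: T = 6, S = E(K, T) = B; D ⊕ B = 6.
P[1]: T = 7, S = E(K, T) = C; D ⊕ C = 1.
P[2]: T = 8, S = E(K, T) = D; 5 ⊕ D = 8.
P[3]: T = 9, S = E(K, T) = E; C ⊕ E = 2.
P[4]: T = A, S = E(K, T) = F; C ⊕ F = 3.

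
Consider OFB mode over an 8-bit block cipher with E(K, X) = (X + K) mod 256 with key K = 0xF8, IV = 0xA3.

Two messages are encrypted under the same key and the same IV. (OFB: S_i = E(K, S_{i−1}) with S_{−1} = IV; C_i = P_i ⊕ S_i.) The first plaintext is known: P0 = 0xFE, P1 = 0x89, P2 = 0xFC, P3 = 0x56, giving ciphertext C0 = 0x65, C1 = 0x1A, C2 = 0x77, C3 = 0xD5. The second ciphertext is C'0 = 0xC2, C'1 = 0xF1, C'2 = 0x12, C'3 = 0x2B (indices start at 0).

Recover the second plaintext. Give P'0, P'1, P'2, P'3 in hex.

P'0 = 0x59, P'1 = 0x62, P'2 = 0x99, P'3 = 0xA8

In OFB with a reused IV, both messages share the same keystream S_i, so C_i ⊕ C'_i = P_i ⊕ P'_i and thus P'_i = P_i ⊕ C_i ⊕ C'_i.
P'0: 0xFE ⊕ 0x65 ⊕ 0xC2 = 0x59.
P'1: 0x89 ⊕ 0x1A ⊕ 0xF1 = 0x62.
P'2: 0xFC ⊕ 0x77 ⊕ 0x12 = 0x99.
P'3: 0x56 ⊕ 0xD5 ⊕ 0x2B = 0xA8.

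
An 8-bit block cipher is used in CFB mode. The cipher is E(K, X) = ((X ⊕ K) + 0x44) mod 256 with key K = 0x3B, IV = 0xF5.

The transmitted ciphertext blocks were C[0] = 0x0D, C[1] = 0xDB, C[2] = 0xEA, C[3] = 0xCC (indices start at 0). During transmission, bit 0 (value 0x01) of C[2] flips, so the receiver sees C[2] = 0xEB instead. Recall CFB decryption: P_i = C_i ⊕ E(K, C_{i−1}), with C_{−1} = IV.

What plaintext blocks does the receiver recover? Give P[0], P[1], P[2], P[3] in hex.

P[0] = 0x1F, P[1] = 0xA1, P[2] = 0xCF, P[3] = 0xD8

Only C[2] changed, to 0xEB. In CFB, a change in C_i flips the same bit in P_i and garbles P_{i+1}. Decrypting the received ciphertext:
P[0]: E(K, 0xF5) = 0x12; 0x0D ⊕ 0x12 = 0x1F.
P[1]: E(K, 0x0D) = 0x7A; 0xDB ⊕ 0x7A = 0xA1.
P[2]: E(K, 0xDB) = 0x24; 0xEB ⊕ 0x24 = 0xCF.
P[3]: E(K, 0xEB) = 0x14; 0xCC ⊕ 0x14 = 0xD8.
Blocks that differ from the original plaintext: P[2], P[3].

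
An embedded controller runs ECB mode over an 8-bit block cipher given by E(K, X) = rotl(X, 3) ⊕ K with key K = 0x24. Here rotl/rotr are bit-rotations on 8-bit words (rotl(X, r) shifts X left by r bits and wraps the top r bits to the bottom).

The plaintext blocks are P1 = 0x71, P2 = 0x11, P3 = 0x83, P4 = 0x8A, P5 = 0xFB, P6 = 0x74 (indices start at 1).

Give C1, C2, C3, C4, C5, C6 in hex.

ECB encryption: C_i = E(K, P_i).
C1: E(K, 0x71) = 0xAF.
C2: E(K, 0x11) = 0xAC.
C3: E(K, 0x83) = 0x38.
C4: E(K, 0x8A) = 0x70.
C5: E(K, 0xFB) = 0xFB.
C6: E(K, 0x74) = 0x87.

C1 = 0xAF, C2 = 0xAC, C3 = 0x38, C4 = 0x70, C5 = 0xFB, C6 = 0x87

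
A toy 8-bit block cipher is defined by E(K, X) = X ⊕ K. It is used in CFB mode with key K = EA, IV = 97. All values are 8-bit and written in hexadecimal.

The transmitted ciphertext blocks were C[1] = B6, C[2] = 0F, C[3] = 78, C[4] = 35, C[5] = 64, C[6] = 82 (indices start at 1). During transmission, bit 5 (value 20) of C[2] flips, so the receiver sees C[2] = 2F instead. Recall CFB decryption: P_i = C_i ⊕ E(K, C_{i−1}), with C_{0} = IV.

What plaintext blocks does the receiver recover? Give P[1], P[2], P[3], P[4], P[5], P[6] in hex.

Only C[2] changed, to 2F. In CFB, a change in C_i flips the same bit in P_i and garbles P_{i+1}. Decrypting the received ciphertext:
P[1]: E(K, 97) = 7D; B6 ⊕ 7D = CB.
P[2]: E(K, B6) = 5C; 2F ⊕ 5C = 73.
P[3]: E(K, 2F) = C5; 78 ⊕ C5 = BD.
P[4]: E(K, 78) = 92; 35 ⊕ 92 = A7.
P[5]: E(K, 35) = DF; 64 ⊕ DF = BB.
P[6]: E(K, 64) = 8E; 82 ⊕ 8E = 0C.
Blocks that differ from the original plaintext: P[2], P[3].

P[1] = CB, P[2] = 73, P[3] = BD, P[4] = A7, P[5] = BB, P[6] = 0C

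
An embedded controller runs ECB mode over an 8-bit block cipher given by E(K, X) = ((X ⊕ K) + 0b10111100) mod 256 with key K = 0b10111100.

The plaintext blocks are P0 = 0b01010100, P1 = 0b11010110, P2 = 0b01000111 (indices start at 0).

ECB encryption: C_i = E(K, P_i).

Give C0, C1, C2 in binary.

C0 = 0b10100100, C1 = 0b00100110, C2 = 0b10110111

C0: E(K, 0b01010100) = 0b10100100.
C1: E(K, 0b11010110) = 0b00100110.
C2: E(K, 0b01000111) = 0b10110111.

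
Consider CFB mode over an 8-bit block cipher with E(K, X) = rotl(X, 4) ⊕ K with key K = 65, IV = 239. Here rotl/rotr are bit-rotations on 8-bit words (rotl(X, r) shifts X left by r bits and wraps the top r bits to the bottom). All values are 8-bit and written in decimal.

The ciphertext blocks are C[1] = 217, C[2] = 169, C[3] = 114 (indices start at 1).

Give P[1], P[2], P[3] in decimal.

P[1] = 102, P[2] = 117, P[3] = 169

CFB decryption: P_i = C_i ⊕ E(K, C_{i−1}), with C_{0} = IV.
P[1]: E(K, 239) = 191; 217 ⊕ 191 = 102.
P[2]: E(K, 217) = 220; 169 ⊕ 220 = 117.
P[3]: E(K, 169) = 219; 114 ⊕ 219 = 169.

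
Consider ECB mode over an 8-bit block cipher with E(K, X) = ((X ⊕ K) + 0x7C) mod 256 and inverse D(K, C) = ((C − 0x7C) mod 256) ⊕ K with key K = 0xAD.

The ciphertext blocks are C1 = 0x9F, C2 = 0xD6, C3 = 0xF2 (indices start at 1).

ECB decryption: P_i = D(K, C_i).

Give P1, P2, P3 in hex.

P1: D(K, 0x9F) = 0x8E.
P2: D(K, 0xD6) = 0xF7.
P3: D(K, 0xF2) = 0xDB.

P1 = 0x8E, P2 = 0xF7, P3 = 0xDB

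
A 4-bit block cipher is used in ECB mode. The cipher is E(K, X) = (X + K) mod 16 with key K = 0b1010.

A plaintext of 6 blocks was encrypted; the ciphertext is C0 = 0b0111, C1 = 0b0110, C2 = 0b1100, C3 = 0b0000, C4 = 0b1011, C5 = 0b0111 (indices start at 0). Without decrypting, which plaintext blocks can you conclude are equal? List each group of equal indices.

ECB encrypts each block independently with the same key, so equal ciphertext blocks imply equal plaintext blocks.
C0 = C5 = 0b0111, so P0 = P5.

P0 = P5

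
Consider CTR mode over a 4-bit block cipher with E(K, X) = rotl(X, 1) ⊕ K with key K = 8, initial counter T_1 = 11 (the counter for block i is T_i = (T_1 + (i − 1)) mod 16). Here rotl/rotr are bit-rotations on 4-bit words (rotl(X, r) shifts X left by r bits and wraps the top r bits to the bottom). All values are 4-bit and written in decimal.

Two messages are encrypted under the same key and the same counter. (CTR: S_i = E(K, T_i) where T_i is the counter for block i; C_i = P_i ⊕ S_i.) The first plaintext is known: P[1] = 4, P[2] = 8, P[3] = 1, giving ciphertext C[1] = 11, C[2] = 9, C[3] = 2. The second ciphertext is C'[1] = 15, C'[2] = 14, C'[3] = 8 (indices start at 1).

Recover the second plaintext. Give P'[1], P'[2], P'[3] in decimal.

In CTR with a reused counter, both messages share the same keystream S_i, so C_i ⊕ C'_i = P_i ⊕ P'_i and thus P'_i = P_i ⊕ C_i ⊕ C'_i.
P'[1]: 4 ⊕ 11 ⊕ 15 = 0.
P'[2]: 8 ⊕ 9 ⊕ 14 = 15.
P'[3]: 1 ⊕ 2 ⊕ 8 = 11.

P'[1] = 0, P'[2] = 15, P'[3] = 11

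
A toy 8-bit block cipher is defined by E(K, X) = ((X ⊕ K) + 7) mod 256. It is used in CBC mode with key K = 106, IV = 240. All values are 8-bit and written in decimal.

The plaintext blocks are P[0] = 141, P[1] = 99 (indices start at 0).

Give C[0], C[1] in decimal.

CBC encryption: C_i = E(K, P_i ⊕ C_{i−1}), with C_{−1} = IV.
C[0]: P[0] ⊕ 240 = 125; E(K, 125) = 30.
C[1]: P[1] ⊕ 30 = 125; E(K, 125) = 30.

C[0] = 30, C[1] = 30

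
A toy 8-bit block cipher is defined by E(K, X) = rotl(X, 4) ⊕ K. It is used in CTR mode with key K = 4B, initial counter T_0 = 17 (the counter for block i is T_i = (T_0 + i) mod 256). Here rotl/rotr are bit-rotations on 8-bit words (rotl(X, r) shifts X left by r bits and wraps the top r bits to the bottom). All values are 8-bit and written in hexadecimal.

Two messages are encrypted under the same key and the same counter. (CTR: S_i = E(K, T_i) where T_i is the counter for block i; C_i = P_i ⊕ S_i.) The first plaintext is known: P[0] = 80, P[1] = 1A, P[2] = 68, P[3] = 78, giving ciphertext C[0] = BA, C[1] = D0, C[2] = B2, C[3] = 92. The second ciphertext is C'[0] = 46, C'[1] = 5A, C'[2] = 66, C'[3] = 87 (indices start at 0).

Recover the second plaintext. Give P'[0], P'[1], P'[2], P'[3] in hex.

In CTR with a reused counter, both messages share the same keystream S_i, so C_i ⊕ C'_i = P_i ⊕ P'_i and thus P'_i = P_i ⊕ C_i ⊕ C'_i.
P'[0]: 80 ⊕ BA ⊕ 46 = 7C.
P'[1]: 1A ⊕ D0 ⊕ 5A = 90.
P'[2]: 68 ⊕ B2 ⊕ 66 = BC.
P'[3]: 78 ⊕ 92 ⊕ 87 = 6D.

P'[0] = 7C, P'[1] = 90, P'[2] = BC, P'[3] = 6D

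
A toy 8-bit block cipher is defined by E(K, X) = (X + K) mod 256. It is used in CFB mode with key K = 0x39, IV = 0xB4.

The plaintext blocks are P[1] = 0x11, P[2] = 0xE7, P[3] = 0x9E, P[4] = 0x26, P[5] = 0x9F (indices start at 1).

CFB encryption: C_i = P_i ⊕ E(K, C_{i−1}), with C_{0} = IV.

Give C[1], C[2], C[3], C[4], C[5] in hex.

C[1] = 0xFC, C[2] = 0xD2, C[3] = 0x95, C[4] = 0xE8, C[5] = 0xBE

C[1]: E(K, 0xB4) = 0xED; 0x11 ⊕ 0xED = 0xFC.
C[2]: E(K, 0xFC) = 0x35; 0xE7 ⊕ 0x35 = 0xD2.
C[3]: E(K, 0xD2) = 0x0B; 0x9E ⊕ 0x0B = 0x95.
C[4]: E(K, 0x95) = 0xCE; 0x26 ⊕ 0xCE = 0xE8.
C[5]: E(K, 0xE8) = 0x21; 0x9F ⊕ 0x21 = 0xBE.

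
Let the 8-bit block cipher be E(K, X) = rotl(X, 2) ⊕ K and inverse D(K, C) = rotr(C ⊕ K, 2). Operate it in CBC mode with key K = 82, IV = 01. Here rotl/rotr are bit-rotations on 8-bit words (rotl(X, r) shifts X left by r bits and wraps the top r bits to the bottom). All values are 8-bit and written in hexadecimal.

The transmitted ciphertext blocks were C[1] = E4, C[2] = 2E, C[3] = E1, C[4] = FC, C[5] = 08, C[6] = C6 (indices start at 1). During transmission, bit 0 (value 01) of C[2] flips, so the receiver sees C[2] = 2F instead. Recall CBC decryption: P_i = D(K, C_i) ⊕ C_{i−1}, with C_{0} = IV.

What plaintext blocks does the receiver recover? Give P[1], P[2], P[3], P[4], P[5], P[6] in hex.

Only C[2] changed, to 2F. In CBC, a change in C_i garbles P_i and flips the same bit in P_{i+1}. Decrypting the received ciphertext:
P[1]: D(K, E4) = 99; 99 ⊕ 01 = 98.
P[2]: D(K, 2F) = 6B; 6B ⊕ E4 = 8F.
P[3]: D(K, E1) = D8; D8 ⊕ 2F = F7.
P[4]: D(K, FC) = 9F; 9F ⊕ E1 = 7E.
P[5]: D(K, 08) = A2; A2 ⊕ FC = 5E.
P[6]: D(K, C6) = 11; 11 ⊕ 08 = 19.
Blocks that differ from the original plaintext: P[2], P[3].

P[1] = 98, P[2] = 8F, P[3] = F7, P[4] = 7E, P[5] = 5E, P[6] = 19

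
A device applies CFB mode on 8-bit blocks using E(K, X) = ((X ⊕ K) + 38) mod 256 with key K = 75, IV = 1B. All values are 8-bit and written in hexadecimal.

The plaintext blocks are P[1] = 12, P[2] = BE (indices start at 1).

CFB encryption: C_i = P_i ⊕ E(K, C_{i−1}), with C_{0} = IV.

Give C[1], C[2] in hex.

C[1]: E(K, 1B) = A6; 12 ⊕ A6 = B4.
C[2]: E(K, B4) = F9; BE ⊕ F9 = 47.

C[1] = B4, C[2] = 47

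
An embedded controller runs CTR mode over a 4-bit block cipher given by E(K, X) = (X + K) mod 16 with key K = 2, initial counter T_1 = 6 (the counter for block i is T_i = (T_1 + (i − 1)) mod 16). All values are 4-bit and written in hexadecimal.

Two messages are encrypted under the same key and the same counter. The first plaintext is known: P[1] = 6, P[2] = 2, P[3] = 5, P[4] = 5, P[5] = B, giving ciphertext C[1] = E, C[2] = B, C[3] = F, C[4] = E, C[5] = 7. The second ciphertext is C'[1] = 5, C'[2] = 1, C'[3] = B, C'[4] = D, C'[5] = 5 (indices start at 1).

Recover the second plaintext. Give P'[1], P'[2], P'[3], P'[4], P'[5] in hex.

P'[1] = D, P'[2] = 8, P'[3] = 1, P'[4] = 6, P'[5] = 9

In CTR with a reused counter, both messages share the same keystream S_i, so C_i ⊕ C'_i = P_i ⊕ P'_i and thus P'_i = P_i ⊕ C_i ⊕ C'_i.
P'[1]: 6 ⊕ E ⊕ 5 = D.
P'[2]: 2 ⊕ B ⊕ 1 = 8.
P'[3]: 5 ⊕ F ⊕ B = 1.
P'[4]: 5 ⊕ E ⊕ D = 6.
P'[5]: B ⊕ 7 ⊕ 5 = 9.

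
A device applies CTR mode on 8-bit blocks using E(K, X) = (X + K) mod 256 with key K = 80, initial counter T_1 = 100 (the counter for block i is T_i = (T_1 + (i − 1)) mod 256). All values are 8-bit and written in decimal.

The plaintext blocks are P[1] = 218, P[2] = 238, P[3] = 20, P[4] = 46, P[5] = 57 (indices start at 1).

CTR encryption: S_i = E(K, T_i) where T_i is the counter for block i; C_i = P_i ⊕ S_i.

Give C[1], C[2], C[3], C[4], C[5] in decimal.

C[1] = 110, C[2] = 91, C[3] = 162, C[4] = 153, C[5] = 129

C[1]: T = 100, S = E(K, T) = 180; 218 ⊕ 180 = 110.
C[2]: T = 101, S = E(K, T) = 181; 238 ⊕ 181 = 91.
C[3]: T = 102, S = E(K, T) = 182; 20 ⊕ 182 = 162.
C[4]: T = 103, S = E(K, T) = 183; 46 ⊕ 183 = 153.
C[5]: T = 104, S = E(K, T) = 184; 57 ⊕ 184 = 129.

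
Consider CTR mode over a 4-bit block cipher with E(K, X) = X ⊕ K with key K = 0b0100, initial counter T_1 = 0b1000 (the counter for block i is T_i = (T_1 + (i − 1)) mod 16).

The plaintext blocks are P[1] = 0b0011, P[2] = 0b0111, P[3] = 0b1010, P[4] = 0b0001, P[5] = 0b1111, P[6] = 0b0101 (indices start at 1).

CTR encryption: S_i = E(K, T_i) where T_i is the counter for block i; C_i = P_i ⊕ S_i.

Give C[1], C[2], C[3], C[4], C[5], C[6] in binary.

C[1]: T = 0b1000, S = E(K, T) = 0b1100; 0b0011 ⊕ 0b1100 = 0b1111.
C[2]: T = 0b1001, S = E(K, T) = 0b1101; 0b0111 ⊕ 0b1101 = 0b1010.
C[3]: T = 0b1010, S = E(K, T) = 0b1110; 0b1010 ⊕ 0b1110 = 0b0100.
C[4]: T = 0b1011, S = E(K, T) = 0b1111; 0b0001 ⊕ 0b1111 = 0b1110.
C[5]: T = 0b1100, S = E(K, T) = 0b1000; 0b1111 ⊕ 0b1000 = 0b0111.
C[6]: T = 0b1101, S = E(K, T) = 0b1001; 0b0101 ⊕ 0b1001 = 0b1100.

C[1] = 0b1111, C[2] = 0b1010, C[3] = 0b0100, C[4] = 0b1110, C[5] = 0b0111, C[6] = 0b1100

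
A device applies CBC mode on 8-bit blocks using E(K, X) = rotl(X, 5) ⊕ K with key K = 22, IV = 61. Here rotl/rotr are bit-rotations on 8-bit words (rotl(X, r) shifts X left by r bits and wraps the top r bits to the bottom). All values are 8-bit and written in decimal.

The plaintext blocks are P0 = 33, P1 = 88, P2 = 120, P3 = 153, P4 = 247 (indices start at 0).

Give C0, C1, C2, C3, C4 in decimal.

CBC encryption: C_i = E(K, P_i ⊕ C_{i−1}), with C_{−1} = IV.
C0: P0 ⊕ 61 = 28; E(K, 28) = 149.
C1: P1 ⊕ 149 = 205; E(K, 205) = 175.
C2: P2 ⊕ 175 = 215; E(K, 215) = 236.
C3: P3 ⊕ 236 = 117; E(K, 117) = 184.
C4: P4 ⊕ 184 = 79; E(K, 79) = 255.

C0 = 149, C1 = 175, C2 = 236, C3 = 184, C4 = 255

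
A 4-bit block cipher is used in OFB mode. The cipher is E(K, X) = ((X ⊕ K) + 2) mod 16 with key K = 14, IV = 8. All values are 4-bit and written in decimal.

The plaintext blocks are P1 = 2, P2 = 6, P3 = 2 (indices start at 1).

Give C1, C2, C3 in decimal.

OFB encryption: S_i = E(K, S_{i−1}) with S_{0} = IV; C_i = P_i ⊕ S_i.
C1: S = E(K, 8) = 8; 2 ⊕ 8 = 10.
C2: S = E(K, 8) = 8; 6 ⊕ 8 = 14.
C3: S = E(K, 8) = 8; 2 ⊕ 8 = 10.

C1 = 10, C2 = 14, C3 = 10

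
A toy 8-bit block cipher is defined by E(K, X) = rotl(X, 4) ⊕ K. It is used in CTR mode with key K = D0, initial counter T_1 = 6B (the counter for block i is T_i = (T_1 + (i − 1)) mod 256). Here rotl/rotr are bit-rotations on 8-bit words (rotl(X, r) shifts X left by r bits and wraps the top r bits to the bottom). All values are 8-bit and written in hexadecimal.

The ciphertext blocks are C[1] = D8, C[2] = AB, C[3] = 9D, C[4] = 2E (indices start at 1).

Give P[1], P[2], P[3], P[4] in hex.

P[1] = BE, P[2] = BD, P[3] = 9B, P[4] = 18

CTR decryption: S_i = E(K, T_i) where T_i is the counter for block i; P_i = C_i ⊕ S_i.
P[1]: T = 6B, S = E(K, T) = 66; D8 ⊕ 66 = BE.
P[2]: T = 6C, S = E(K, T) = 16; AB ⊕ 16 = BD.
P[3]: T = 6D, S = E(K, T) = 06; 9D ⊕ 06 = 9B.
P[4]: T = 6E, S = E(K, T) = 36; 2E ⊕ 36 = 18.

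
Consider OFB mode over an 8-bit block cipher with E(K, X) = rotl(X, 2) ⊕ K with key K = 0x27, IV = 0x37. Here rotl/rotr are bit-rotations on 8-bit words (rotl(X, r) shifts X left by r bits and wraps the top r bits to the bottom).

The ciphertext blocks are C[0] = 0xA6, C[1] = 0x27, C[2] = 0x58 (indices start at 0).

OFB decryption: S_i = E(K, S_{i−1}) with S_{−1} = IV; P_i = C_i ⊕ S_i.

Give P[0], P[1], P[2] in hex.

P[0] = 0x5D, P[1] = 0xEF, P[2] = 0x5C

P[0]: S = E(K, 0x37) = 0xFB; 0xA6 ⊕ 0xFB = 0x5D.
P[1]: S = E(K, 0xFB) = 0xC8; 0x27 ⊕ 0xC8 = 0xEF.
P[2]: S = E(K, 0xC8) = 0x04; 0x58 ⊕ 0x04 = 0x5C.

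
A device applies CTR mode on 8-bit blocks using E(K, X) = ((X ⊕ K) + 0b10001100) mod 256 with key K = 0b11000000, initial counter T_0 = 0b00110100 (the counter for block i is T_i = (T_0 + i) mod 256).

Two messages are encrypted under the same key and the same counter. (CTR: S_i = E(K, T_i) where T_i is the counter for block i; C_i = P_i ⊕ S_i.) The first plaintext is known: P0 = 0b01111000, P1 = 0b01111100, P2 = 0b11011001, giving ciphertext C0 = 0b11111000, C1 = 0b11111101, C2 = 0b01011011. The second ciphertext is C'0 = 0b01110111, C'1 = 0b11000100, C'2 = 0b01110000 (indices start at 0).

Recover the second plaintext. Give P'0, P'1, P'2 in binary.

In CTR with a reused counter, both messages share the same keystream S_i, so C_i ⊕ C'_i = P_i ⊕ P'_i and thus P'_i = P_i ⊕ C_i ⊕ C'_i.
P'0: 0b01111000 ⊕ 0b11111000 ⊕ 0b01110111 = 0b11110111.
P'1: 0b01111100 ⊕ 0b11111101 ⊕ 0b11000100 = 0b01000101.
P'2: 0b11011001 ⊕ 0b01011011 ⊕ 0b01110000 = 0b11110010.

P'0 = 0b11110111, P'1 = 0b01000101, P'2 = 0b11110010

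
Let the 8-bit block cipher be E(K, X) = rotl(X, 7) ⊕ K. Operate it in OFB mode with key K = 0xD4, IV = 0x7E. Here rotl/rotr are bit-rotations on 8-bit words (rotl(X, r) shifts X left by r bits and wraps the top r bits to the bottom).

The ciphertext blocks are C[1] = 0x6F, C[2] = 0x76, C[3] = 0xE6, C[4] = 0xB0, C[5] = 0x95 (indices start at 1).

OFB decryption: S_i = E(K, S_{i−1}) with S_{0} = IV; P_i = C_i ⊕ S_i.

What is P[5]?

P[5] = 0x3A

P[1]: S = E(K, 0x7E) = 0xEB; 0x6F ⊕ 0xEB = 0x84.
P[2]: S = E(K, 0xEB) = 0x21; 0x76 ⊕ 0x21 = 0x57.
P[3]: S = E(K, 0x21) = 0x44; 0xE6 ⊕ 0x44 = 0xA2.
P[4]: S = E(K, 0x44) = 0xF6; 0xB0 ⊕ 0xF6 = 0x46.
P[5]: S = E(K, 0xF6) = 0xAF; 0x95 ⊕ 0xAF = 0x3A.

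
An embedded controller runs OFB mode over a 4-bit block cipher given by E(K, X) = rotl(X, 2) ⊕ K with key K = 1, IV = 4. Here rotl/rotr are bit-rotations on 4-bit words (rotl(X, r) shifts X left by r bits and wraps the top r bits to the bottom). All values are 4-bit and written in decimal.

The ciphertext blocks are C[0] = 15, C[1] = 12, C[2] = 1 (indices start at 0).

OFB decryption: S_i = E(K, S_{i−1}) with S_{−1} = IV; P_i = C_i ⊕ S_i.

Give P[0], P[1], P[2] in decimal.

P[0] = 15, P[1] = 13, P[2] = 4

P[0]: S = E(K, 4) = 0; 15 ⊕ 0 = 15.
P[1]: S = E(K, 0) = 1; 12 ⊕ 1 = 13.
P[2]: S = E(K, 1) = 5; 1 ⊕ 5 = 4.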